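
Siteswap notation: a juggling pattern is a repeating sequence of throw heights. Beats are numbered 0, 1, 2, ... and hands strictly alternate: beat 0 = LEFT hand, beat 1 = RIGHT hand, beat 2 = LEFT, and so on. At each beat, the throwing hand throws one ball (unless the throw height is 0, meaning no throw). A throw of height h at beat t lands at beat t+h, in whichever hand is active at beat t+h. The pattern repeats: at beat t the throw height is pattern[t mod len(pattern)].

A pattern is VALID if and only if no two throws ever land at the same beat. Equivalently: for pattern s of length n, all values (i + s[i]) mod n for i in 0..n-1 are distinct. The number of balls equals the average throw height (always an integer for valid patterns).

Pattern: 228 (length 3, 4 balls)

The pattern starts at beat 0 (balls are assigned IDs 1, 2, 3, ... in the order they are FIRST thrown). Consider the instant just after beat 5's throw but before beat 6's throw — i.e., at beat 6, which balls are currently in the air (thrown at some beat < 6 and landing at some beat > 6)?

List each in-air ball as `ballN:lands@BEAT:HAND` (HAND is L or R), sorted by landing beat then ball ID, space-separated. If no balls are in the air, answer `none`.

Answer: ball1:lands@10:L ball2:lands@13:R

Derivation:
Beat 0 (L): throw ball1 h=2 -> lands@2:L; in-air after throw: [b1@2:L]
Beat 1 (R): throw ball2 h=2 -> lands@3:R; in-air after throw: [b1@2:L b2@3:R]
Beat 2 (L): throw ball1 h=8 -> lands@10:L; in-air after throw: [b2@3:R b1@10:L]
Beat 3 (R): throw ball2 h=2 -> lands@5:R; in-air after throw: [b2@5:R b1@10:L]
Beat 4 (L): throw ball3 h=2 -> lands@6:L; in-air after throw: [b2@5:R b3@6:L b1@10:L]
Beat 5 (R): throw ball2 h=8 -> lands@13:R; in-air after throw: [b3@6:L b1@10:L b2@13:R]
Beat 6 (L): throw ball3 h=2 -> lands@8:L; in-air after throw: [b3@8:L b1@10:L b2@13:R]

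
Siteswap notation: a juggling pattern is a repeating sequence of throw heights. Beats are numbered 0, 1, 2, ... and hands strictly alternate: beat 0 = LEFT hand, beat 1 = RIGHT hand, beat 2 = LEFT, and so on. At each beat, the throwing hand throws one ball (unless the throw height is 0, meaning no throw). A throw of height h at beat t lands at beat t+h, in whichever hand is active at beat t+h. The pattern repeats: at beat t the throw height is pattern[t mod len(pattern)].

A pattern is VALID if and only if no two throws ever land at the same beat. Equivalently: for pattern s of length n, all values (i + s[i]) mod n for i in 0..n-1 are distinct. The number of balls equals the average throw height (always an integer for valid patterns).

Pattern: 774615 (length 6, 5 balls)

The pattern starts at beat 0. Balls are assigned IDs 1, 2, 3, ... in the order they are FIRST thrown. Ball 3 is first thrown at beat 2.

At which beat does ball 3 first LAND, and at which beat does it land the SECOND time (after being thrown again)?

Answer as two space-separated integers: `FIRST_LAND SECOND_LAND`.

Beat 0 (L): throw ball1 h=7 -> lands@7:R; in-air after throw: [b1@7:R]
Beat 1 (R): throw ball2 h=7 -> lands@8:L; in-air after throw: [b1@7:R b2@8:L]
Beat 2 (L): throw ball3 h=4 -> lands@6:L; in-air after throw: [b3@6:L b1@7:R b2@8:L]
Beat 3 (R): throw ball4 h=6 -> lands@9:R; in-air after throw: [b3@6:L b1@7:R b2@8:L b4@9:R]
Beat 4 (L): throw ball5 h=1 -> lands@5:R; in-air after throw: [b5@5:R b3@6:L b1@7:R b2@8:L b4@9:R]
Beat 5 (R): throw ball5 h=5 -> lands@10:L; in-air after throw: [b3@6:L b1@7:R b2@8:L b4@9:R b5@10:L]
Beat 6 (L): throw ball3 h=7 -> lands@13:R; in-air after throw: [b1@7:R b2@8:L b4@9:R b5@10:L b3@13:R]
Beat 7 (R): throw ball1 h=7 -> lands@14:L; in-air after throw: [b2@8:L b4@9:R b5@10:L b3@13:R b1@14:L]
Beat 8 (L): throw ball2 h=4 -> lands@12:L; in-air after throw: [b4@9:R b5@10:L b2@12:L b3@13:R b1@14:L]
Beat 9 (R): throw ball4 h=6 -> lands@15:R; in-air after throw: [b5@10:L b2@12:L b3@13:R b1@14:L b4@15:R]
Beat 10 (L): throw ball5 h=1 -> lands@11:R; in-air after throw: [b5@11:R b2@12:L b3@13:R b1@14:L b4@15:R]
Beat 11 (R): throw ball5 h=5 -> lands@16:L; in-air after throw: [b2@12:L b3@13:R b1@14:L b4@15:R b5@16:L]
Beat 12 (L): throw ball2 h=7 -> lands@19:R; in-air after throw: [b3@13:R b1@14:L b4@15:R b5@16:L b2@19:R]
Beat 13 (R): throw ball3 h=7 -> lands@20:L; in-air after throw: [b1@14:L b4@15:R b5@16:L b2@19:R b3@20:L]
Ball 3: thrown@2 h=4 -> first land @6; rethrown@6 h=7 -> second land @13

Answer: 6 13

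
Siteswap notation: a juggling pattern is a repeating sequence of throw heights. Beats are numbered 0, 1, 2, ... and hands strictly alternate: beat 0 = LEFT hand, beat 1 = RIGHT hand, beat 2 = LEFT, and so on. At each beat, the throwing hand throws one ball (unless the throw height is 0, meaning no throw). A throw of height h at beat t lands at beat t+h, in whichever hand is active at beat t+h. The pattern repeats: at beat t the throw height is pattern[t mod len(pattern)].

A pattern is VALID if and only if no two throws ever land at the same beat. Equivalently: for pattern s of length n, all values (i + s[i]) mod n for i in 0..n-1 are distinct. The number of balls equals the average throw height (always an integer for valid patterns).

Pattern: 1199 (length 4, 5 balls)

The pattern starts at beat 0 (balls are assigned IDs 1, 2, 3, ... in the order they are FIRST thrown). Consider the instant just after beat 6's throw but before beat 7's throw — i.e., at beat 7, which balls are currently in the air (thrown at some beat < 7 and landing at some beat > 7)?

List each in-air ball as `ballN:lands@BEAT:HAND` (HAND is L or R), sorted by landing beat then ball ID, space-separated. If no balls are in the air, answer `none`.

Beat 0 (L): throw ball1 h=1 -> lands@1:R; in-air after throw: [b1@1:R]
Beat 1 (R): throw ball1 h=1 -> lands@2:L; in-air after throw: [b1@2:L]
Beat 2 (L): throw ball1 h=9 -> lands@11:R; in-air after throw: [b1@11:R]
Beat 3 (R): throw ball2 h=9 -> lands@12:L; in-air after throw: [b1@11:R b2@12:L]
Beat 4 (L): throw ball3 h=1 -> lands@5:R; in-air after throw: [b3@5:R b1@11:R b2@12:L]
Beat 5 (R): throw ball3 h=1 -> lands@6:L; in-air after throw: [b3@6:L b1@11:R b2@12:L]
Beat 6 (L): throw ball3 h=9 -> lands@15:R; in-air after throw: [b1@11:R b2@12:L b3@15:R]
Beat 7 (R): throw ball4 h=9 -> lands@16:L; in-air after throw: [b1@11:R b2@12:L b3@15:R b4@16:L]

Answer: ball1:lands@11:R ball2:lands@12:L ball3:lands@15:R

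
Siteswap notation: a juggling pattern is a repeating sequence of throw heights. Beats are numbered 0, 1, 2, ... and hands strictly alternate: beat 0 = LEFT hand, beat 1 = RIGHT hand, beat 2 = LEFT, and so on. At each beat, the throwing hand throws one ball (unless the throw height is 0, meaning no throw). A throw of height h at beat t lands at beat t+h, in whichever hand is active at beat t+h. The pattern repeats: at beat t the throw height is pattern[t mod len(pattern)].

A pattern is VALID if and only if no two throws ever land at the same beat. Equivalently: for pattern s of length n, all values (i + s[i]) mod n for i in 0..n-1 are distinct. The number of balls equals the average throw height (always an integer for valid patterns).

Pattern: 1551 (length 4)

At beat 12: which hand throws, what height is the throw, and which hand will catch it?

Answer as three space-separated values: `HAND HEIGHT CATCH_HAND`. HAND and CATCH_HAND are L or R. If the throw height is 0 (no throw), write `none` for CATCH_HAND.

Answer: L 1 R

Derivation:
Beat 12: 12 mod 2 = 0, so hand = L
Throw height = pattern[12 mod 4] = pattern[0] = 1
Lands at beat 12+1=13, 13 mod 2 = 1, so catch hand = R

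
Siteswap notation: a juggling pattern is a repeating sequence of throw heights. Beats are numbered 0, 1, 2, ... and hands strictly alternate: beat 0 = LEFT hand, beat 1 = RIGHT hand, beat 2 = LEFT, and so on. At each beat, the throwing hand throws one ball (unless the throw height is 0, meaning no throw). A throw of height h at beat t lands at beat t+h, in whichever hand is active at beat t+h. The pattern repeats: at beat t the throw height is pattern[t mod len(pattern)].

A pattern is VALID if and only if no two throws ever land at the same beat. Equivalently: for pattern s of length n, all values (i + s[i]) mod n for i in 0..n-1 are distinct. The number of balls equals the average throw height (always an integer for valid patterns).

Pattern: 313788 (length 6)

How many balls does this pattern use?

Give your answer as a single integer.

Answer: 5

Derivation:
Pattern = [3, 1, 3, 7, 8, 8], length n = 6
  position 0: throw height = 3, running sum = 3
  position 1: throw height = 1, running sum = 4
  position 2: throw height = 3, running sum = 7
  position 3: throw height = 7, running sum = 14
  position 4: throw height = 8, running sum = 22
  position 5: throw height = 8, running sum = 30
Total sum = 30; balls = sum / n = 30 / 6 = 5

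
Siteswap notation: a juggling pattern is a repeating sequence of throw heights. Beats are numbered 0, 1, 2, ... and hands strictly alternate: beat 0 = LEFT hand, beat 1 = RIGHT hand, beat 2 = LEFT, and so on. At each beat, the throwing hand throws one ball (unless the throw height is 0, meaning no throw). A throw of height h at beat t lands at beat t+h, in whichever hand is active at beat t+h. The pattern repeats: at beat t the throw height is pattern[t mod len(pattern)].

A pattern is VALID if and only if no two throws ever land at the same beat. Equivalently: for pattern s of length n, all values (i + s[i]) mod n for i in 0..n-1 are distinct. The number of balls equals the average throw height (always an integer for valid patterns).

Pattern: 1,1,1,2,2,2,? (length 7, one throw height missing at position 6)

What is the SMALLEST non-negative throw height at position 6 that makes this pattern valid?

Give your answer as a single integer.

Answer: 5

Derivation:
i=0: (0 + 1) mod 7 = 1
i=1: (1 + 1) mod 7 = 2
i=2: (2 + 1) mod 7 = 3
i=3: (3 + 2) mod 7 = 5
i=4: (4 + 2) mod 7 = 6
i=5: (5 + 2) mod 7 = 0
i=6: s[i]=? (unknown)
Known residues: [0, 1, 2, 3, 5, 6]; need a permutation of 0..6, so missing residue r = 4
Need (6 + s) mod 7 = 4; smallest s = (4 - 6) mod 7 = 5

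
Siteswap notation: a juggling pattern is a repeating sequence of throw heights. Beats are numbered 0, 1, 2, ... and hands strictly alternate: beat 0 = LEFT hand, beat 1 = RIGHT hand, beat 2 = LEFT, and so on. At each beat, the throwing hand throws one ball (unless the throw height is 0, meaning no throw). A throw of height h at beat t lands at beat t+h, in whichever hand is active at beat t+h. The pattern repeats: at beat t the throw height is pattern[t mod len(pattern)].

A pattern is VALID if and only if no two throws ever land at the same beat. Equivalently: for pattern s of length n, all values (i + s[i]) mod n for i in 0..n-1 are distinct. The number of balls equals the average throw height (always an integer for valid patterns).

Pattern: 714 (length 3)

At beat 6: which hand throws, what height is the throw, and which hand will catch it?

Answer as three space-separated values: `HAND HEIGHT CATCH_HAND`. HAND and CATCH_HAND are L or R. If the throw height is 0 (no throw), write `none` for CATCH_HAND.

Beat 6: 6 mod 2 = 0, so hand = L
Throw height = pattern[6 mod 3] = pattern[0] = 7
Lands at beat 6+7=13, 13 mod 2 = 1, so catch hand = R

Answer: L 7 R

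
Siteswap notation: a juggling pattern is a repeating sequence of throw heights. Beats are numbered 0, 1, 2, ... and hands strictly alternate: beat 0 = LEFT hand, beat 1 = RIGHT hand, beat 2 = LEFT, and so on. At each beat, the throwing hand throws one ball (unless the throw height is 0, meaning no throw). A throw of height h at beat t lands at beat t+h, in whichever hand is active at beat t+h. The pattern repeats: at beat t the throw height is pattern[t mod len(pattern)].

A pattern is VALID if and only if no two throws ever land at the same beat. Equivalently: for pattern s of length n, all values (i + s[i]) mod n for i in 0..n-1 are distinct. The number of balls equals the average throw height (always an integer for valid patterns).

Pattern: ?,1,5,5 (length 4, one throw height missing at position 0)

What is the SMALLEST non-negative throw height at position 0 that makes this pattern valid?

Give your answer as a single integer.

i=0: s[i]=? (unknown)
i=1: (1 + 1) mod 4 = 2
i=2: (2 + 5) mod 4 = 3
i=3: (3 + 5) mod 4 = 0
Known residues: [0, 2, 3]; need a permutation of 0..3, so missing residue r = 1
Need (0 + s) mod 4 = 1; smallest s = (1 - 0) mod 4 = 1

Answer: 1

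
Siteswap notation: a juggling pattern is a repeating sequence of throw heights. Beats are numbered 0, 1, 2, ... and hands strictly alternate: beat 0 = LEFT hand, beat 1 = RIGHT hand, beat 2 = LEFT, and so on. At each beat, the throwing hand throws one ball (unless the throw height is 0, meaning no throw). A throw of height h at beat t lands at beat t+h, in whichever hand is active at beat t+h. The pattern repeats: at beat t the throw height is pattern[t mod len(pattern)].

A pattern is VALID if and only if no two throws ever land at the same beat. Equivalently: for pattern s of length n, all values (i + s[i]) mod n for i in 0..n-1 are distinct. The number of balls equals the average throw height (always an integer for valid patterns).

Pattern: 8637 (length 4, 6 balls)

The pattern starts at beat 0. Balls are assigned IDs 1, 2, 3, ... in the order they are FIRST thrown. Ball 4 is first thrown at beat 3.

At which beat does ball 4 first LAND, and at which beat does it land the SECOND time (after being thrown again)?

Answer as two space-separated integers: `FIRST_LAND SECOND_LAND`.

Beat 0 (L): throw ball1 h=8 -> lands@8:L; in-air after throw: [b1@8:L]
Beat 1 (R): throw ball2 h=6 -> lands@7:R; in-air after throw: [b2@7:R b1@8:L]
Beat 2 (L): throw ball3 h=3 -> lands@5:R; in-air after throw: [b3@5:R b2@7:R b1@8:L]
Beat 3 (R): throw ball4 h=7 -> lands@10:L; in-air after throw: [b3@5:R b2@7:R b1@8:L b4@10:L]
Beat 4 (L): throw ball5 h=8 -> lands@12:L; in-air after throw: [b3@5:R b2@7:R b1@8:L b4@10:L b5@12:L]
Beat 5 (R): throw ball3 h=6 -> lands@11:R; in-air after throw: [b2@7:R b1@8:L b4@10:L b3@11:R b5@12:L]
Beat 6 (L): throw ball6 h=3 -> lands@9:R; in-air after throw: [b2@7:R b1@8:L b6@9:R b4@10:L b3@11:R b5@12:L]
Beat 7 (R): throw ball2 h=7 -> lands@14:L; in-air after throw: [b1@8:L b6@9:R b4@10:L b3@11:R b5@12:L b2@14:L]
Beat 8 (L): throw ball1 h=8 -> lands@16:L; in-air after throw: [b6@9:R b4@10:L b3@11:R b5@12:L b2@14:L b1@16:L]
Beat 9 (R): throw ball6 h=6 -> lands@15:R; in-air after throw: [b4@10:L b3@11:R b5@12:L b2@14:L b6@15:R b1@16:L]
Beat 10 (L): throw ball4 h=3 -> lands@13:R; in-air after throw: [b3@11:R b5@12:L b4@13:R b2@14:L b6@15:R b1@16:L]
Beat 11 (R): throw ball3 h=7 -> lands@18:L; in-air after throw: [b5@12:L b4@13:R b2@14:L b6@15:R b1@16:L b3@18:L]
Beat 12 (L): throw ball5 h=8 -> lands@20:L; in-air after throw: [b4@13:R b2@14:L b6@15:R b1@16:L b3@18:L b5@20:L]
Beat 13 (R): throw ball4 h=6 -> lands@19:R; in-air after throw: [b2@14:L b6@15:R b1@16:L b3@18:L b4@19:R b5@20:L]
Ball 4: thrown@3 h=7 -> first land @10; rethrown@10 h=3 -> second land @13

Answer: 10 13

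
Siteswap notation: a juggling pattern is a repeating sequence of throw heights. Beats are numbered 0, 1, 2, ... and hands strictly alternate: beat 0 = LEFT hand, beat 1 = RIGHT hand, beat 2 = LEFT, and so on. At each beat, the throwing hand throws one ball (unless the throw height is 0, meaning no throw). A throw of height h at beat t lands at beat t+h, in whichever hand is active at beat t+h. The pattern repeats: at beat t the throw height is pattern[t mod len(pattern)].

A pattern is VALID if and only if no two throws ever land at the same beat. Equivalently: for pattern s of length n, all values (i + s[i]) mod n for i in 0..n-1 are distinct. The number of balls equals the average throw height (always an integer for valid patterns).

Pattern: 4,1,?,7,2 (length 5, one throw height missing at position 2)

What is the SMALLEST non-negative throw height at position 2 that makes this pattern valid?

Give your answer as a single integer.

i=0: (0 + 4) mod 5 = 4
i=1: (1 + 1) mod 5 = 2
i=2: s[i]=? (unknown)
i=3: (3 + 7) mod 5 = 0
i=4: (4 + 2) mod 5 = 1
Known residues: [0, 1, 2, 4]; need a permutation of 0..4, so missing residue r = 3
Need (2 + s) mod 5 = 3; smallest s = (3 - 2) mod 5 = 1

Answer: 1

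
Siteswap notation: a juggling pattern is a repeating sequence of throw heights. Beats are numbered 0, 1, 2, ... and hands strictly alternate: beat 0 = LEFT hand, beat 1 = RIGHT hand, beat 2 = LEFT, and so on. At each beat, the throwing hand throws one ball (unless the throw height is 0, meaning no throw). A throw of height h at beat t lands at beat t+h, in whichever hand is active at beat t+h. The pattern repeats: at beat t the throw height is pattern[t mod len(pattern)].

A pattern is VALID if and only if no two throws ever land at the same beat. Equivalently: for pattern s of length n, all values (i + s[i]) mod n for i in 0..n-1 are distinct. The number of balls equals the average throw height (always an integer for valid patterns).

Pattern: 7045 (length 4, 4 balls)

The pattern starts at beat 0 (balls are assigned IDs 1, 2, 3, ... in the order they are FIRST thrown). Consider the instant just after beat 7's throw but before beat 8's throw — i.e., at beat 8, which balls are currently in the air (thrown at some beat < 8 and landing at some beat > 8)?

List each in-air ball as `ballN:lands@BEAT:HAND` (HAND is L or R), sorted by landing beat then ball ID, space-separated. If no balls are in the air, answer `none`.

Answer: ball2:lands@10:L ball4:lands@11:R ball1:lands@12:L

Derivation:
Beat 0 (L): throw ball1 h=7 -> lands@7:R; in-air after throw: [b1@7:R]
Beat 2 (L): throw ball2 h=4 -> lands@6:L; in-air after throw: [b2@6:L b1@7:R]
Beat 3 (R): throw ball3 h=5 -> lands@8:L; in-air after throw: [b2@6:L b1@7:R b3@8:L]
Beat 4 (L): throw ball4 h=7 -> lands@11:R; in-air after throw: [b2@6:L b1@7:R b3@8:L b4@11:R]
Beat 6 (L): throw ball2 h=4 -> lands@10:L; in-air after throw: [b1@7:R b3@8:L b2@10:L b4@11:R]
Beat 7 (R): throw ball1 h=5 -> lands@12:L; in-air after throw: [b3@8:L b2@10:L b4@11:R b1@12:L]
Beat 8 (L): throw ball3 h=7 -> lands@15:R; in-air after throw: [b2@10:L b4@11:R b1@12:L b3@15:R]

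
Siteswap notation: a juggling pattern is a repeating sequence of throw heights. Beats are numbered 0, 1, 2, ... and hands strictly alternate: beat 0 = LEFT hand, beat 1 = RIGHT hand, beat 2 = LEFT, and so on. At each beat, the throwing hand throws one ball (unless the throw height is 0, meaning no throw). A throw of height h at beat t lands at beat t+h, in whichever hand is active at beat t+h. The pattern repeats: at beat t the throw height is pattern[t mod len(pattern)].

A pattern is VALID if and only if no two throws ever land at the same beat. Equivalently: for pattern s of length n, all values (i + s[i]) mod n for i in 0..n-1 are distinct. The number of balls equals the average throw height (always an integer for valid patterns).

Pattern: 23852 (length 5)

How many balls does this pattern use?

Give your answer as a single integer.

Answer: 4

Derivation:
Pattern = [2, 3, 8, 5, 2], length n = 5
  position 0: throw height = 2, running sum = 2
  position 1: throw height = 3, running sum = 5
  position 2: throw height = 8, running sum = 13
  position 3: throw height = 5, running sum = 18
  position 4: throw height = 2, running sum = 20
Total sum = 20; balls = sum / n = 20 / 5 = 4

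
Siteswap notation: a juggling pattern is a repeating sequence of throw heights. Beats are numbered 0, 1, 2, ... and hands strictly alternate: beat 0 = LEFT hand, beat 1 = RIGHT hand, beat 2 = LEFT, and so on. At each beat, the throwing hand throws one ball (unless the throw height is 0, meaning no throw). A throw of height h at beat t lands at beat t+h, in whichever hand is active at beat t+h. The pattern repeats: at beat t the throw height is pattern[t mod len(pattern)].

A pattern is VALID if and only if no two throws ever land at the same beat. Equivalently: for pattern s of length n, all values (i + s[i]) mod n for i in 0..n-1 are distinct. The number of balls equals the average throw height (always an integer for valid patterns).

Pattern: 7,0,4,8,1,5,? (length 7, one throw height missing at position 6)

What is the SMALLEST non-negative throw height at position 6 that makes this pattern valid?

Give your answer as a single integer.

i=0: (0 + 7) mod 7 = 0
i=1: (1 + 0) mod 7 = 1
i=2: (2 + 4) mod 7 = 6
i=3: (3 + 8) mod 7 = 4
i=4: (4 + 1) mod 7 = 5
i=5: (5 + 5) mod 7 = 3
i=6: s[i]=? (unknown)
Known residues: [0, 1, 3, 4, 5, 6]; need a permutation of 0..6, so missing residue r = 2
Need (6 + s) mod 7 = 2; smallest s = (2 - 6) mod 7 = 3

Answer: 3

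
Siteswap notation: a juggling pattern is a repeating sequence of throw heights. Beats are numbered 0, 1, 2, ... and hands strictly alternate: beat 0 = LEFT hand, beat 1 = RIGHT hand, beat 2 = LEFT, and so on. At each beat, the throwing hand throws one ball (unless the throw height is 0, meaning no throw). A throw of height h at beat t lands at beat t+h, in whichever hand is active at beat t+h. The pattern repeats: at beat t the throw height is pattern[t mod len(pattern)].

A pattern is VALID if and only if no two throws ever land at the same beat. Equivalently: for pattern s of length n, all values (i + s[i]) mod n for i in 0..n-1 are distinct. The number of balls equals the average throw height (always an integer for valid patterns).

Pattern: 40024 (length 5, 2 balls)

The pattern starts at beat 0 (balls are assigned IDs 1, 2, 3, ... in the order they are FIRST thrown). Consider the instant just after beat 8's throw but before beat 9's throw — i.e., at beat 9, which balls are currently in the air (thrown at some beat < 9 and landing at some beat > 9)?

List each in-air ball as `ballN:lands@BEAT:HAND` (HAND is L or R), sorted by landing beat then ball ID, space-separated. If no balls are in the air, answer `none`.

Beat 0 (L): throw ball1 h=4 -> lands@4:L; in-air after throw: [b1@4:L]
Beat 3 (R): throw ball2 h=2 -> lands@5:R; in-air after throw: [b1@4:L b2@5:R]
Beat 4 (L): throw ball1 h=4 -> lands@8:L; in-air after throw: [b2@5:R b1@8:L]
Beat 5 (R): throw ball2 h=4 -> lands@9:R; in-air after throw: [b1@8:L b2@9:R]
Beat 8 (L): throw ball1 h=2 -> lands@10:L; in-air after throw: [b2@9:R b1@10:L]
Beat 9 (R): throw ball2 h=4 -> lands@13:R; in-air after throw: [b1@10:L b2@13:R]

Answer: ball1:lands@10:L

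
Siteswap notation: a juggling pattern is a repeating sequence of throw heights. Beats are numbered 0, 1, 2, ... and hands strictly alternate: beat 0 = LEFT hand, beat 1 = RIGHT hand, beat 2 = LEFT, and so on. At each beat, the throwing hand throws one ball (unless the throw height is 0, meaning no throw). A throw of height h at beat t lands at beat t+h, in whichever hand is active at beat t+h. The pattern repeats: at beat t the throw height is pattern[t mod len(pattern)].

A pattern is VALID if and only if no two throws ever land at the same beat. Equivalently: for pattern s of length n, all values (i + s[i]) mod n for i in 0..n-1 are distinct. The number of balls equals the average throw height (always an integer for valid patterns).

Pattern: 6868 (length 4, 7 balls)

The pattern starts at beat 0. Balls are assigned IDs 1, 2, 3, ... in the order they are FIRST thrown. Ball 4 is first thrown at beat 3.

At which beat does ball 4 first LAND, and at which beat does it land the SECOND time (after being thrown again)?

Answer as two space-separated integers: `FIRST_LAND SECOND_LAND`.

Beat 0 (L): throw ball1 h=6 -> lands@6:L; in-air after throw: [b1@6:L]
Beat 1 (R): throw ball2 h=8 -> lands@9:R; in-air after throw: [b1@6:L b2@9:R]
Beat 2 (L): throw ball3 h=6 -> lands@8:L; in-air after throw: [b1@6:L b3@8:L b2@9:R]
Beat 3 (R): throw ball4 h=8 -> lands@11:R; in-air after throw: [b1@6:L b3@8:L b2@9:R b4@11:R]
Beat 4 (L): throw ball5 h=6 -> lands@10:L; in-air after throw: [b1@6:L b3@8:L b2@9:R b5@10:L b4@11:R]
Beat 5 (R): throw ball6 h=8 -> lands@13:R; in-air after throw: [b1@6:L b3@8:L b2@9:R b5@10:L b4@11:R b6@13:R]
Beat 6 (L): throw ball1 h=6 -> lands@12:L; in-air after throw: [b3@8:L b2@9:R b5@10:L b4@11:R b1@12:L b6@13:R]
Beat 7 (R): throw ball7 h=8 -> lands@15:R; in-air after throw: [b3@8:L b2@9:R b5@10:L b4@11:R b1@12:L b6@13:R b7@15:R]
Beat 8 (L): throw ball3 h=6 -> lands@14:L; in-air after throw: [b2@9:R b5@10:L b4@11:R b1@12:L b6@13:R b3@14:L b7@15:R]
Beat 9 (R): throw ball2 h=8 -> lands@17:R; in-air after throw: [b5@10:L b4@11:R b1@12:L b6@13:R b3@14:L b7@15:R b2@17:R]
Beat 10 (L): throw ball5 h=6 -> lands@16:L; in-air after throw: [b4@11:R b1@12:L b6@13:R b3@14:L b7@15:R b5@16:L b2@17:R]
Beat 11 (R): throw ball4 h=8 -> lands@19:R; in-air after throw: [b1@12:L b6@13:R b3@14:L b7@15:R b5@16:L b2@17:R b4@19:R]
Beat 12 (L): throw ball1 h=6 -> lands@18:L; in-air after throw: [b6@13:R b3@14:L b7@15:R b5@16:L b2@17:R b1@18:L b4@19:R]
Beat 13 (R): throw ball6 h=8 -> lands@21:R; in-air after throw: [b3@14:L b7@15:R b5@16:L b2@17:R b1@18:L b4@19:R b6@21:R]
Beat 14 (L): throw ball3 h=6 -> lands@20:L; in-air after throw: [b7@15:R b5@16:L b2@17:R b1@18:L b4@19:R b3@20:L b6@21:R]
Beat 15 (R): throw ball7 h=8 -> lands@23:R; in-air after throw: [b5@16:L b2@17:R b1@18:L b4@19:R b3@20:L b6@21:R b7@23:R]
Beat 16 (L): throw ball5 h=6 -> lands@22:L; in-air after throw: [b2@17:R b1@18:L b4@19:R b3@20:L b6@21:R b5@22:L b7@23:R]
Beat 17 (R): throw ball2 h=8 -> lands@25:R; in-air after throw: [b1@18:L b4@19:R b3@20:L b6@21:R b5@22:L b7@23:R b2@25:R]
Beat 18 (L): throw ball1 h=6 -> lands@24:L; in-air after throw: [b4@19:R b3@20:L b6@21:R b5@22:L b7@23:R b1@24:L b2@25:R]
Ball 4: thrown@3 h=8 -> first land @11; rethrown@11 h=8 -> second land @19

Answer: 11 19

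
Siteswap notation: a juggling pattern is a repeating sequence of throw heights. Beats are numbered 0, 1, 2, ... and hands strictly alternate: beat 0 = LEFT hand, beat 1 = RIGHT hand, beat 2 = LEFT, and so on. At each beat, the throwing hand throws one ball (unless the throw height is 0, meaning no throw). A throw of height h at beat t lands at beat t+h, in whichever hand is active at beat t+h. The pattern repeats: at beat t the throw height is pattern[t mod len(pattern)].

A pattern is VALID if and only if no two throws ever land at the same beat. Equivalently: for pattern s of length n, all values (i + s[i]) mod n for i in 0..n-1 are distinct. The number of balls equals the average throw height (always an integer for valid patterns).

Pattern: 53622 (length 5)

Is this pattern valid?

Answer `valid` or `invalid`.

Answer: invalid

Derivation:
i=0: (i + s[i]) mod n = (0 + 5) mod 5 = 0
i=1: (i + s[i]) mod n = (1 + 3) mod 5 = 4
i=2: (i + s[i]) mod n = (2 + 6) mod 5 = 3
i=3: (i + s[i]) mod n = (3 + 2) mod 5 = 0
i=4: (i + s[i]) mod n = (4 + 2) mod 5 = 1
Residues: [0, 4, 3, 0, 1], distinct: False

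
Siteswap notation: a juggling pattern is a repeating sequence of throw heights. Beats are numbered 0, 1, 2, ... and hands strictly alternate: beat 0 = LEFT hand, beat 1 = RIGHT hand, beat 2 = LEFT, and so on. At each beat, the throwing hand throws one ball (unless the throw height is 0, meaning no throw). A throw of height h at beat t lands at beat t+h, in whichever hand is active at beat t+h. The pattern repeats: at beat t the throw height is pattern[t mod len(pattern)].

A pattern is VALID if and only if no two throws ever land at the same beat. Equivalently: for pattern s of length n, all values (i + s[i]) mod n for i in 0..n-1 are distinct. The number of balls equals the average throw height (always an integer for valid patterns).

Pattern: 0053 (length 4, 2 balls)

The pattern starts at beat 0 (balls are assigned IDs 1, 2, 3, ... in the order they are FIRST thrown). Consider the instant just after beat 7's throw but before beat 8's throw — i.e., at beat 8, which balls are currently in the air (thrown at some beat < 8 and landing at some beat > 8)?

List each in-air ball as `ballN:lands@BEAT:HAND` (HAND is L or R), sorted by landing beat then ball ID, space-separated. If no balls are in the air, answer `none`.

Beat 2 (L): throw ball1 h=5 -> lands@7:R; in-air after throw: [b1@7:R]
Beat 3 (R): throw ball2 h=3 -> lands@6:L; in-air after throw: [b2@6:L b1@7:R]
Beat 6 (L): throw ball2 h=5 -> lands@11:R; in-air after throw: [b1@7:R b2@11:R]
Beat 7 (R): throw ball1 h=3 -> lands@10:L; in-air after throw: [b1@10:L b2@11:R]

Answer: ball1:lands@10:L ball2:lands@11:R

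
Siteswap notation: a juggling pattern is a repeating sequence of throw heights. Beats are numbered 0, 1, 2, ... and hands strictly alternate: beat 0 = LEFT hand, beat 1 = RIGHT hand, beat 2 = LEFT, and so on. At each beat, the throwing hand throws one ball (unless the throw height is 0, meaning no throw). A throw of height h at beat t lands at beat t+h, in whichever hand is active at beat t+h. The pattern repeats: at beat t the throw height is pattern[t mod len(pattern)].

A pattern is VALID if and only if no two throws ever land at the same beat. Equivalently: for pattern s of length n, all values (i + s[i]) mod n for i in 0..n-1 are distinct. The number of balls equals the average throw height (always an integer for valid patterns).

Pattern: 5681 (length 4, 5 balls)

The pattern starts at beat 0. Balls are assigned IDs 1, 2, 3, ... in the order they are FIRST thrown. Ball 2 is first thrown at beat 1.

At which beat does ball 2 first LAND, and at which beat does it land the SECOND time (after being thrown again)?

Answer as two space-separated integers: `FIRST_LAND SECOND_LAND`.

Answer: 7 8

Derivation:
Beat 0 (L): throw ball1 h=5 -> lands@5:R; in-air after throw: [b1@5:R]
Beat 1 (R): throw ball2 h=6 -> lands@7:R; in-air after throw: [b1@5:R b2@7:R]
Beat 2 (L): throw ball3 h=8 -> lands@10:L; in-air after throw: [b1@5:R b2@7:R b3@10:L]
Beat 3 (R): throw ball4 h=1 -> lands@4:L; in-air after throw: [b4@4:L b1@5:R b2@7:R b3@10:L]
Beat 4 (L): throw ball4 h=5 -> lands@9:R; in-air after throw: [b1@5:R b2@7:R b4@9:R b3@10:L]
Beat 5 (R): throw ball1 h=6 -> lands@11:R; in-air after throw: [b2@7:R b4@9:R b3@10:L b1@11:R]
Beat 6 (L): throw ball5 h=8 -> lands@14:L; in-air after throw: [b2@7:R b4@9:R b3@10:L b1@11:R b5@14:L]
Beat 7 (R): throw ball2 h=1 -> lands@8:L; in-air after throw: [b2@8:L b4@9:R b3@10:L b1@11:R b5@14:L]
Beat 8 (L): throw ball2 h=5 -> lands@13:R; in-air after throw: [b4@9:R b3@10:L b1@11:R b2@13:R b5@14:L]
Ball 2: thrown@1 h=6 -> first land @7; rethrown@7 h=1 -> second land @8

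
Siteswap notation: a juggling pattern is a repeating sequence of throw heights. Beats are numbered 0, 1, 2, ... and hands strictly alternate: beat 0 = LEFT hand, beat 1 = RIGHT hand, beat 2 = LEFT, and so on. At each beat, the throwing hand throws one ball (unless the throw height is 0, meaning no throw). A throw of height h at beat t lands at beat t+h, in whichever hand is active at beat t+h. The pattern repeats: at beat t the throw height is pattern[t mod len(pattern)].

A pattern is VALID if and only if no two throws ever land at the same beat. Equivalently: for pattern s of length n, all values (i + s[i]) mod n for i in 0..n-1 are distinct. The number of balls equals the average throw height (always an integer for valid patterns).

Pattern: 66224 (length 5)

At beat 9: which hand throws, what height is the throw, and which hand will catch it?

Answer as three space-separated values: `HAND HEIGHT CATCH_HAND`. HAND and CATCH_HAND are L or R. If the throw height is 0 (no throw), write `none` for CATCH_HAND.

Answer: R 4 R

Derivation:
Beat 9: 9 mod 2 = 1, so hand = R
Throw height = pattern[9 mod 5] = pattern[4] = 4
Lands at beat 9+4=13, 13 mod 2 = 1, so catch hand = R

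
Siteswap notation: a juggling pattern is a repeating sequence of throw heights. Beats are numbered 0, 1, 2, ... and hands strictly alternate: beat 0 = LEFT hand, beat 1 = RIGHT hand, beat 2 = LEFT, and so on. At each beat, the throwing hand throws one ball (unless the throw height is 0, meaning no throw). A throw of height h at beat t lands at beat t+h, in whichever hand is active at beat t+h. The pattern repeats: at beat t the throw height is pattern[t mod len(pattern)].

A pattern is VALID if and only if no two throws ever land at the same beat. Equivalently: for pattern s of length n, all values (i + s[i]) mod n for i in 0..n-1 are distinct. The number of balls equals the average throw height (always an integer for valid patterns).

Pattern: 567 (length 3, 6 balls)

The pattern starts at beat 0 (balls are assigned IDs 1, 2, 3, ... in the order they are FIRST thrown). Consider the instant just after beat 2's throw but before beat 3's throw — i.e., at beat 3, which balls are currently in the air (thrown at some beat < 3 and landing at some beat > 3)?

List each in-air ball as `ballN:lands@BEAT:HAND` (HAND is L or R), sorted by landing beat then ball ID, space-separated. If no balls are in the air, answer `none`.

Beat 0 (L): throw ball1 h=5 -> lands@5:R; in-air after throw: [b1@5:R]
Beat 1 (R): throw ball2 h=6 -> lands@7:R; in-air after throw: [b1@5:R b2@7:R]
Beat 2 (L): throw ball3 h=7 -> lands@9:R; in-air after throw: [b1@5:R b2@7:R b3@9:R]
Beat 3 (R): throw ball4 h=5 -> lands@8:L; in-air after throw: [b1@5:R b2@7:R b4@8:L b3@9:R]

Answer: ball1:lands@5:R ball2:lands@7:R ball3:lands@9:R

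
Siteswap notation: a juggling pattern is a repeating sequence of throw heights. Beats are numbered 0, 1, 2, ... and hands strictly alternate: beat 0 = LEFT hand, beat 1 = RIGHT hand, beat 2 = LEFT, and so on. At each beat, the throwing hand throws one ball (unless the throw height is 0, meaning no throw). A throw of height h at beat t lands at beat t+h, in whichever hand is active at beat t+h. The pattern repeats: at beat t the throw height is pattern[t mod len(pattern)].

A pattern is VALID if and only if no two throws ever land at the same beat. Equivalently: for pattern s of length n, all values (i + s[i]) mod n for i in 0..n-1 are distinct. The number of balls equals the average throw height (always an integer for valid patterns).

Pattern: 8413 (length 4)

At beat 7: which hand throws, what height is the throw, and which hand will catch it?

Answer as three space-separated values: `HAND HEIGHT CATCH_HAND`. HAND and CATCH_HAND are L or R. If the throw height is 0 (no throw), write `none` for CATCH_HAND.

Answer: R 3 L

Derivation:
Beat 7: 7 mod 2 = 1, so hand = R
Throw height = pattern[7 mod 4] = pattern[3] = 3
Lands at beat 7+3=10, 10 mod 2 = 0, so catch hand = L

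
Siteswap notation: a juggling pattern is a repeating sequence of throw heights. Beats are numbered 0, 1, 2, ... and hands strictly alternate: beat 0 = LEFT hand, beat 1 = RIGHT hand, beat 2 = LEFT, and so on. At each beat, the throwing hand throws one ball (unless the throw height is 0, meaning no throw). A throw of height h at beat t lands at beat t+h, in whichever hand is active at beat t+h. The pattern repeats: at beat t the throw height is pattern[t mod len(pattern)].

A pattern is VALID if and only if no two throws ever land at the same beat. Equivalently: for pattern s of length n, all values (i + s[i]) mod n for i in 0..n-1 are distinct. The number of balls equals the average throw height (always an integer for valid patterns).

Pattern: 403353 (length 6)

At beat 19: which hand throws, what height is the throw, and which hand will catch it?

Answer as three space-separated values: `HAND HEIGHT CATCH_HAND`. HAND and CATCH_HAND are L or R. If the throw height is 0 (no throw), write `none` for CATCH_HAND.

Answer: R 0 none

Derivation:
Beat 19: 19 mod 2 = 1, so hand = R
Throw height = pattern[19 mod 6] = pattern[1] = 0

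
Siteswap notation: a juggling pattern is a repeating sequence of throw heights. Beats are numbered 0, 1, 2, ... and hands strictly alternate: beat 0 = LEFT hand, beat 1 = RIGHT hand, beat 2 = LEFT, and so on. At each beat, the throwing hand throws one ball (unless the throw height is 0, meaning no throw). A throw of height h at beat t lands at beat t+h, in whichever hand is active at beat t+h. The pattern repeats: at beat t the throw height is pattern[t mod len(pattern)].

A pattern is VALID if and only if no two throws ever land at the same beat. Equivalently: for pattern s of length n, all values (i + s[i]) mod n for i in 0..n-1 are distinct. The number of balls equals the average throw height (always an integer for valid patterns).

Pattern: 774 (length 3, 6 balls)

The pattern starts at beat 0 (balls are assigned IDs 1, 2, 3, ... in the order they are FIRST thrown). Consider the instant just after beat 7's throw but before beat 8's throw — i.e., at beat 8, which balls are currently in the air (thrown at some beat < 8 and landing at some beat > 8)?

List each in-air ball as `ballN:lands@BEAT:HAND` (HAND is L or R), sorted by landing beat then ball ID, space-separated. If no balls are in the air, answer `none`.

Beat 0 (L): throw ball1 h=7 -> lands@7:R; in-air after throw: [b1@7:R]
Beat 1 (R): throw ball2 h=7 -> lands@8:L; in-air after throw: [b1@7:R b2@8:L]
Beat 2 (L): throw ball3 h=4 -> lands@6:L; in-air after throw: [b3@6:L b1@7:R b2@8:L]
Beat 3 (R): throw ball4 h=7 -> lands@10:L; in-air after throw: [b3@6:L b1@7:R b2@8:L b4@10:L]
Beat 4 (L): throw ball5 h=7 -> lands@11:R; in-air after throw: [b3@6:L b1@7:R b2@8:L b4@10:L b5@11:R]
Beat 5 (R): throw ball6 h=4 -> lands@9:R; in-air after throw: [b3@6:L b1@7:R b2@8:L b6@9:R b4@10:L b5@11:R]
Beat 6 (L): throw ball3 h=7 -> lands@13:R; in-air after throw: [b1@7:R b2@8:L b6@9:R b4@10:L b5@11:R b3@13:R]
Beat 7 (R): throw ball1 h=7 -> lands@14:L; in-air after throw: [b2@8:L b6@9:R b4@10:L b5@11:R b3@13:R b1@14:L]
Beat 8 (L): throw ball2 h=4 -> lands@12:L; in-air after throw: [b6@9:R b4@10:L b5@11:R b2@12:L b3@13:R b1@14:L]

Answer: ball6:lands@9:R ball4:lands@10:L ball5:lands@11:R ball3:lands@13:R ball1:lands@14:L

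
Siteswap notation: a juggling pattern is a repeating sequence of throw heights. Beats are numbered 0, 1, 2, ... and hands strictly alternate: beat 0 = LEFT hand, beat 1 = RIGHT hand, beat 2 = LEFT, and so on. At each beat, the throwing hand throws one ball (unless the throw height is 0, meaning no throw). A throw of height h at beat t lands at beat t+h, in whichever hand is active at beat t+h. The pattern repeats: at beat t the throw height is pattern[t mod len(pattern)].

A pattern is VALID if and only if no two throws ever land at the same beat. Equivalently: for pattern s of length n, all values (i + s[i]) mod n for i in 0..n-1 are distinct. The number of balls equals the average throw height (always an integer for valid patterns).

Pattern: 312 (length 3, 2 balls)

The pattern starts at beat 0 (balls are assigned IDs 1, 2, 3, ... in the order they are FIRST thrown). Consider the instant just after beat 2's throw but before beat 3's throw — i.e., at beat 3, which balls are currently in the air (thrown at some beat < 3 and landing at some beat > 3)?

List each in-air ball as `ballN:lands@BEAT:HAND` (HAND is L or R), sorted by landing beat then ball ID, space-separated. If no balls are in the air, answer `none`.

Beat 0 (L): throw ball1 h=3 -> lands@3:R; in-air after throw: [b1@3:R]
Beat 1 (R): throw ball2 h=1 -> lands@2:L; in-air after throw: [b2@2:L b1@3:R]
Beat 2 (L): throw ball2 h=2 -> lands@4:L; in-air after throw: [b1@3:R b2@4:L]
Beat 3 (R): throw ball1 h=3 -> lands@6:L; in-air after throw: [b2@4:L b1@6:L]

Answer: ball2:lands@4:L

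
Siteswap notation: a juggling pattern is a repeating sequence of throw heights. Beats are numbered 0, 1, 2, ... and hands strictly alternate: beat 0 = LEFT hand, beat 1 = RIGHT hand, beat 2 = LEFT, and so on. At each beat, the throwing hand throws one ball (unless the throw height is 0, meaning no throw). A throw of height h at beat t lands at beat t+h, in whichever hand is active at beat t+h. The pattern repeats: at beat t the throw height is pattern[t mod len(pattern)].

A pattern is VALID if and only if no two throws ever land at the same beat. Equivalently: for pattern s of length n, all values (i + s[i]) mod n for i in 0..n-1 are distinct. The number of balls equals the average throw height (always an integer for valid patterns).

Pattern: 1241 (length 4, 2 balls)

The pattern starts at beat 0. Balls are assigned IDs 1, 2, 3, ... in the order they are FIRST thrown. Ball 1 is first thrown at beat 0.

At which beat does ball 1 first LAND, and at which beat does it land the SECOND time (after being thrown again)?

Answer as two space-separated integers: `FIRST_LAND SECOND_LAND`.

Beat 0 (L): throw ball1 h=1 -> lands@1:R; in-air after throw: [b1@1:R]
Beat 1 (R): throw ball1 h=2 -> lands@3:R; in-air after throw: [b1@3:R]
Beat 2 (L): throw ball2 h=4 -> lands@6:L; in-air after throw: [b1@3:R b2@6:L]
Beat 3 (R): throw ball1 h=1 -> lands@4:L; in-air after throw: [b1@4:L b2@6:L]
Ball 1: thrown@0 h=1 -> first land @1; rethrown@1 h=2 -> second land @3

Answer: 1 3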